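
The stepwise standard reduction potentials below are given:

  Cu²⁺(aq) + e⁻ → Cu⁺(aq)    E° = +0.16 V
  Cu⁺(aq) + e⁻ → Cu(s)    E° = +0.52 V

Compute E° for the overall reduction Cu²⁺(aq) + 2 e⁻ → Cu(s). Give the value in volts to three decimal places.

Standard free energies of sequential steps add: ΔG°₃ = ΔG°₁ + ΔG°₂, so n₃E°₃ = n₁E°₁ + n₂E°₂.
E°₃ = (1×+0.16 + 1×+0.52) / 2 = (+0.680) / 2 = +0.340 V.

+0.340 V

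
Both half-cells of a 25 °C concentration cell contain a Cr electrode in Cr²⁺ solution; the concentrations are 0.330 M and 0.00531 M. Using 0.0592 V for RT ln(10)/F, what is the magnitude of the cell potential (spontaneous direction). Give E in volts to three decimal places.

+0.053 V

For a concentration cell E°cell = 0. The 0.330 M side is the cathode (reduction is favoured where [Cr²⁺] is higher).
With n = 2, E = −(0.0592/2) log([Cr²⁺]ₐₙ/[Cr²⁺]꜀ₐₜ) = −(0.0592/2) log(0.00531/0.33) = −(0.0592/2)(-1.793) = +0.053 V.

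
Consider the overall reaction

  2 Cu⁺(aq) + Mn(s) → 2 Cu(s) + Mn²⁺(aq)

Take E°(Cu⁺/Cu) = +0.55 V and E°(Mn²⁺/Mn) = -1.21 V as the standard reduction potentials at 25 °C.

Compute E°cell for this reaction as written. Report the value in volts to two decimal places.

+1.76 V

The Cu⁺/Cu couple has the higher reduction potential, so it is the cathode; Mn²⁺/Mn is oxidised at the anode.
E°cell = E°(cathode) − E°(anode) = (+0.55) − (-1.21) = +1.76 V.
Since E°cell > 0, the reaction is spontaneous under standard conditions.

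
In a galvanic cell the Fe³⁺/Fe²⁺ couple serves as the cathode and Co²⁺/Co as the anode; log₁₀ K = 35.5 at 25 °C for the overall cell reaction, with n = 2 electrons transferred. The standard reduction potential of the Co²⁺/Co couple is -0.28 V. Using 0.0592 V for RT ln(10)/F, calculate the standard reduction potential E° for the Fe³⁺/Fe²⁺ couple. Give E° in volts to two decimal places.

+0.77 V

E°cell = (0.0592/n)·log K = (0.0592/2)(35.5) = +1.051 V.
Since Fe³⁺/Fe²⁺ is the cathode and Co²⁺/Co the anode, E°cell = E°(Fe³⁺/Fe²⁺) − E°(Co²⁺/Co).
So E°(Fe³⁺/Fe²⁺) = E°cell + E°(Co²⁺/Co) = +1.051 + (-0.28) = +0.77 V.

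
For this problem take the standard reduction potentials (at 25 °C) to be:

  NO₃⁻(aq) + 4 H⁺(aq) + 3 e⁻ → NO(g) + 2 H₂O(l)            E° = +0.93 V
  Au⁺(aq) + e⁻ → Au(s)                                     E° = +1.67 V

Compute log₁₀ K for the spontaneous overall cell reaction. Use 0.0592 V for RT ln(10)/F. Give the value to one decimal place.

37.5

Cathode: Au⁺/Au; anode: NO₃⁻/NO. E°cell = +0.74 V, n = 3.
log K = nE°cell / 0.0592 = (3)(+0.74) / 0.0592 = 37.5.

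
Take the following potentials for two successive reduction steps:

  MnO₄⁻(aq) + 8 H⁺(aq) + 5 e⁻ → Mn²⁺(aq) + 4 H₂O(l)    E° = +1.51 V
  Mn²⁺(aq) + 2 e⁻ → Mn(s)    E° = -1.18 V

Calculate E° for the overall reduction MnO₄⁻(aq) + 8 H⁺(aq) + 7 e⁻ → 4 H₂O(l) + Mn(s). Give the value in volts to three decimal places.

Adding the free-energy changes (−nFE°) of the two steps gives −n₃FE°₃ = −n₁FE°₁ − n₂FE°₂.
E°₃ = (5×+1.51 + 2×-1.18) / 7 = (+5.190) / 7 = +0.741 V.

+0.741 V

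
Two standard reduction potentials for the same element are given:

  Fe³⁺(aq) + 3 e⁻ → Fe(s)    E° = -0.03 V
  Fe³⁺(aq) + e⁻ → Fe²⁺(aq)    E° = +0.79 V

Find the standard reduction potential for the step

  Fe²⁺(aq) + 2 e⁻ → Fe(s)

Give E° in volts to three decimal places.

Sequential free energies add, so n₃E°₃ = n₁E°₁ + n₂E°₂.
With n₃ = 3, and the known step contributing 1×(+0.79) V, the unknown satisfies 2·E° = 3×(-0.03) − 1×(+0.79) = -0.880.
E° = -0.880 / 2 = -0.440 V.

-0.440 V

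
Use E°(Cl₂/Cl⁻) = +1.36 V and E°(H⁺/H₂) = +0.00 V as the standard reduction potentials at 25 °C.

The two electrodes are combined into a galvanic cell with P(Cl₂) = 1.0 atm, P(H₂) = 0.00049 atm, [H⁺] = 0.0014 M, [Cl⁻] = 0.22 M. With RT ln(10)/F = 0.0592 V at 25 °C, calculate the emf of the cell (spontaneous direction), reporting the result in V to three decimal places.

Cl₂/Cl⁻ is the cathode (higher E°), H⁺/H₂ the anode: E°cell = +1.36 − (+0.00) = +1.36 V, n = 2.
Overall: Cl₂(g) + H₂(g) → 2 Cl⁻(aq) + 2 H⁺(aq)
Q = [Cl⁻]^2·[H⁺]^2 / (P(Cl₂)·P(H₂)); log Q = -3.713.
E = E° − (0.0592/n) log Q = +1.36 − (0.0592/2)(-3.713) = +1.470 V.

+1.470 V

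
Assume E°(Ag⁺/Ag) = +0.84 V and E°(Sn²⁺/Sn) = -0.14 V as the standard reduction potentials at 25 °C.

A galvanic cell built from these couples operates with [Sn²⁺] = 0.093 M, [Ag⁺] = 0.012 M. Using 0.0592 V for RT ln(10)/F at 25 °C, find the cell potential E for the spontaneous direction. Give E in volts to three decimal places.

Ag⁺/Ag is the cathode (higher E°), Sn²⁺/Sn the anode: E°cell = +0.84 − (-0.14) = +0.98 V, n = 2.
Overall: 2 Ag⁺(aq) + Sn(s) → 2 Ag(s) + Sn²⁺(aq)
Q = [Sn²⁺] / ([Ag⁺]^2); log Q = 2.810.
E = E° − (0.0592/n) log Q = +0.98 − (0.0592/2)(2.810) = +0.897 V.

+0.897 V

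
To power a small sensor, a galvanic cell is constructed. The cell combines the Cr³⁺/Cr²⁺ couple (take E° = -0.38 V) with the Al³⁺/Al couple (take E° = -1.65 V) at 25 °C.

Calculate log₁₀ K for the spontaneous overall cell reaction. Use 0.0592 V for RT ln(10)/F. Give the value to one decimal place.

Cathode: Cr³⁺/Cr²⁺; anode: Al³⁺/Al. E°cell = +1.27 V, n = 3.
log K = nE°cell / 0.0592 = (3)(+1.27) / 0.0592 = 64.4.

64.4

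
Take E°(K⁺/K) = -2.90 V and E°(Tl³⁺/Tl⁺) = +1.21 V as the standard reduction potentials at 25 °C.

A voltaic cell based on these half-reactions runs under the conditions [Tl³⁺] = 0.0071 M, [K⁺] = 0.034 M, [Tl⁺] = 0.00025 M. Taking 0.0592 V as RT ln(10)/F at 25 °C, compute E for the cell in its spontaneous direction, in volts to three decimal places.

+4.240 V

Tl³⁺/Tl⁺ is the cathode (higher E°), K⁺/K the anode: E°cell = +1.21 − (-2.90) = +4.11 V, n = 2.
Overall: Tl³⁺(aq) + 2 K(s) → Tl⁺(aq) + 2 K⁺(aq)
Q = [Tl⁺]·[K⁺]^2 / ([Tl³⁺]); log Q = -4.390.
E = E° − (0.0592/n) log Q = +4.11 − (0.0592/2)(-4.390) = +4.240 V.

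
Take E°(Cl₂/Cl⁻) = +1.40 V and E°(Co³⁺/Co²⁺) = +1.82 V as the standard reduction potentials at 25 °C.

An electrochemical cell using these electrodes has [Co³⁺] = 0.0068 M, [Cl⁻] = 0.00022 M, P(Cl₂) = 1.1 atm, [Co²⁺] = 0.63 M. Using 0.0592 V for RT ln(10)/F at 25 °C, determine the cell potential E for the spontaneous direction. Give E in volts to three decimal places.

Co³⁺/Co²⁺ is the cathode (higher E°), Cl₂/Cl⁻ the anode: E°cell = +1.82 − (+1.40) = +0.42 V, n = 2.
Overall: 2 Co³⁺(aq) + 2 Cl⁻(aq) → 2 Co²⁺(aq) + Cl₂(g)
Q = [Co²⁺]^2·P(Cl₂) / ([Co³⁺]^2·[Cl⁻]^2); log Q = 11.290.
E = E° − (0.0592/n) log Q = +0.42 − (0.0592/2)(11.290) = +0.086 V.

+0.086 V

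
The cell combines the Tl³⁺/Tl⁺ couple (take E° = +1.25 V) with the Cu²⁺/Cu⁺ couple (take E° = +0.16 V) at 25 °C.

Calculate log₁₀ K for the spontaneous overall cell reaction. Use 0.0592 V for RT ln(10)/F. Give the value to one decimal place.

36.8

Cathode: Tl³⁺/Tl⁺; anode: Cu²⁺/Cu⁺. E°cell = +1.09 V, n = 2.
log K = nE°cell / 0.0592 = (2)(+1.09) / 0.0592 = 36.8.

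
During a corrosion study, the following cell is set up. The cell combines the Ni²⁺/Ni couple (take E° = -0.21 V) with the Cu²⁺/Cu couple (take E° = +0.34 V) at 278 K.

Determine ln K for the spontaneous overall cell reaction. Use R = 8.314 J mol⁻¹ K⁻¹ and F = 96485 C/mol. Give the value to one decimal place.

45.9

Cathode: Cu²⁺/Cu; anode: Ni²⁺/Ni. E°cell = (+0.34) − (-0.21) = +0.55 V, with n = 2.
ΔG° = −nFE° = −RT ln K, so ln K = nFE°/(RT) = (2)(96485)(+0.55) / ((8.314)(278)) = 45.920.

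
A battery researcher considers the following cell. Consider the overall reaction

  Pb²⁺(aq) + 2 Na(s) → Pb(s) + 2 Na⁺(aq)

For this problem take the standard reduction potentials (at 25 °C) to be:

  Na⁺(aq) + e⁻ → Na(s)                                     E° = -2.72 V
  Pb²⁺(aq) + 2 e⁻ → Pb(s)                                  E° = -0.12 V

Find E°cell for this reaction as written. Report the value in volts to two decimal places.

The Pb²⁺/Pb couple has the higher reduction potential, so it is the cathode; Na⁺/Na is oxidised at the anode.
E°cell = E°(cathode) − E°(anode) = (-0.12) − (-2.72) = +2.60 V.
Since E°cell > 0, the reaction is spontaneous under standard conditions.

+2.60 V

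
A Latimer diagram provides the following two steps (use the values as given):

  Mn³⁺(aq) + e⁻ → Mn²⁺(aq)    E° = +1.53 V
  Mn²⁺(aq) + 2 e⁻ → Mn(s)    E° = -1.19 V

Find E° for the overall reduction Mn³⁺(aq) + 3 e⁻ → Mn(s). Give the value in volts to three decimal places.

-0.283 V

Standard free energies of sequential steps add: ΔG°₃ = ΔG°₁ + ΔG°₂, so n₃E°₃ = n₁E°₁ + n₂E°₂.
E°₃ = (1×+1.53 + 2×-1.19) / 3 = (-0.850) / 3 = -0.283 V.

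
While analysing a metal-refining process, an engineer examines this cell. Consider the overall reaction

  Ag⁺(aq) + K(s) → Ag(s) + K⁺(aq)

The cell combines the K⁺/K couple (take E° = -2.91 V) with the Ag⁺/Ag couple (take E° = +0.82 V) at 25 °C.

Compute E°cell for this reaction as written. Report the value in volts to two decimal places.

The Ag⁺/Ag couple has the higher reduction potential, so it is the cathode; K⁺/K is oxidised at the anode.
E°cell = E°(cathode) − E°(anode) = (+0.82) − (-2.91) = +3.73 V.

+3.73 V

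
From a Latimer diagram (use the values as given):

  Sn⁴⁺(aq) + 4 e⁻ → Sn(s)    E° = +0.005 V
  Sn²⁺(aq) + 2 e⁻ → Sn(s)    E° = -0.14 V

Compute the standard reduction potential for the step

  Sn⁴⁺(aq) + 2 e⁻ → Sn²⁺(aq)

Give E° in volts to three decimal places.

+0.150 V

Sequential free energies add, so n₃E°₃ = n₁E°₁ + n₂E°₂.
With n₃ = 4, and the known step contributing 2×(-0.14) V, the unknown satisfies 2·E° = 4×(+0.005) − 2×(-0.14) = +0.300.
E° = +0.300 / 2 = +0.150 V.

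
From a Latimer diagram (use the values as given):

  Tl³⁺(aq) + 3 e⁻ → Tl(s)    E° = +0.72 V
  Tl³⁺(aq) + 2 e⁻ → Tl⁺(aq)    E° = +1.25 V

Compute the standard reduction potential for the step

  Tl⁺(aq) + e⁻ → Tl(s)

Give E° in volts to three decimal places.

Sequential free energies add, so n₃E°₃ = n₁E°₁ + n₂E°₂.
With n₃ = 3, and the known step contributing 2×(+1.25) V, the unknown satisfies 1·E° = 3×(+0.72) − 2×(+1.25) = -0.340.
E° = -0.340 / 1 = -0.340 V.

-0.340 V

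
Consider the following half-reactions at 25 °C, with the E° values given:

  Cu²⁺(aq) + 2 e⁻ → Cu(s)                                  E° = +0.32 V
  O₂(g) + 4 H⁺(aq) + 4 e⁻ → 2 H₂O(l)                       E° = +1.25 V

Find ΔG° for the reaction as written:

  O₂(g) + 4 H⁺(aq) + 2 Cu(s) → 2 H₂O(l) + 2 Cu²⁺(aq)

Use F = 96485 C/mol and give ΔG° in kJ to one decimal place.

As written, O₂/H₂O is reduced (cathode) and Cu²⁺/Cu is oxidised (anode), so E°cell = (+1.25) − (+0.32) = +0.93 V.
Balancing electrons gives n = 4.
ΔG° = −nFE° = −(4)(96485)(+0.93) = -358,924 J = -358.9 kJ.

-358.9 kJ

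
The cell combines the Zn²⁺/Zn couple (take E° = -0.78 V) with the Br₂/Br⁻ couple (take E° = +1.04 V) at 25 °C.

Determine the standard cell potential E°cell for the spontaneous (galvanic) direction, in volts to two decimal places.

The Br₂/Br⁻ couple has the higher reduction potential, so it is the cathode; Zn²⁺/Zn is oxidised at the anode.
E°cell = E°(cathode) − E°(anode) = (+1.04) − (-0.78) = +1.82 V.

+1.82 V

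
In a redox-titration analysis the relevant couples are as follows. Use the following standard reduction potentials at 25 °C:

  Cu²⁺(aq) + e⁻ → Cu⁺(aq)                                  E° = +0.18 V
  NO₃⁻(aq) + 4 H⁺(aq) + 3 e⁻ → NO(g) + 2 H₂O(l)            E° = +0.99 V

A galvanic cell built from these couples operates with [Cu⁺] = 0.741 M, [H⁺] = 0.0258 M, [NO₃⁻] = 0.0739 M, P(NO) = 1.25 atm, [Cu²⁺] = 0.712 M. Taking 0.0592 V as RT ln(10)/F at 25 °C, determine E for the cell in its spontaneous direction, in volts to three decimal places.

NO₃⁻/NO is the cathode (higher E°), Cu²⁺/Cu⁺ the anode: E°cell = +0.99 − (+0.18) = +0.81 V, n = 3.
Overall: NO₃⁻(aq) + 4 H⁺(aq) + 3 Cu⁺(aq) → NO(g) + 2 H₂O(l) + 3 Cu²⁺(aq)
Q = P(NO)·[Cu²⁺]^3 / ([NO₃⁻]·[H⁺]^4·[Cu⁺]^3); log Q = 7.530.
E = E° − (0.0592/n) log Q = +0.81 − (0.0592/3)(7.530) = +0.661 V.

+0.661 V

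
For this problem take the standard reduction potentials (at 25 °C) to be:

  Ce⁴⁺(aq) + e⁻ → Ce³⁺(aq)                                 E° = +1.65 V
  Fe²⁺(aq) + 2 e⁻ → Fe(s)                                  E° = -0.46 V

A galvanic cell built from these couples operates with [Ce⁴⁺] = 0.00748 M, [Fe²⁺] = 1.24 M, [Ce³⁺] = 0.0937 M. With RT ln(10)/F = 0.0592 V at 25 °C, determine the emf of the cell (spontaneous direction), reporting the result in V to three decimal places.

+2.042 V

Ce⁴⁺/Ce³⁺ is the cathode (higher E°), Fe²⁺/Fe the anode: E°cell = +1.65 − (-0.46) = +2.11 V, n = 2.
Overall: 2 Ce⁴⁺(aq) + Fe(s) → 2 Ce³⁺(aq) + Fe²⁺(aq)
Q = [Ce³⁺]^2·[Fe²⁺] / ([Ce⁴⁺]^2); log Q = 2.289.
E = E° − (0.0592/n) log Q = +2.11 − (0.0592/2)(2.289) = +2.042 V.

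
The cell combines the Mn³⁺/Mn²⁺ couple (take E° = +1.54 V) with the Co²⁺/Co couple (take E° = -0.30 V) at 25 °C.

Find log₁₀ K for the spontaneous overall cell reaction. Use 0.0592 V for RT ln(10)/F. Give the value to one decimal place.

62.2

Cathode: Mn³⁺/Mn²⁺; anode: Co²⁺/Co. E°cell = +1.84 V, n = 2.
log K = nE°cell / 0.0592 = (2)(+1.84) / 0.0592 = 62.2.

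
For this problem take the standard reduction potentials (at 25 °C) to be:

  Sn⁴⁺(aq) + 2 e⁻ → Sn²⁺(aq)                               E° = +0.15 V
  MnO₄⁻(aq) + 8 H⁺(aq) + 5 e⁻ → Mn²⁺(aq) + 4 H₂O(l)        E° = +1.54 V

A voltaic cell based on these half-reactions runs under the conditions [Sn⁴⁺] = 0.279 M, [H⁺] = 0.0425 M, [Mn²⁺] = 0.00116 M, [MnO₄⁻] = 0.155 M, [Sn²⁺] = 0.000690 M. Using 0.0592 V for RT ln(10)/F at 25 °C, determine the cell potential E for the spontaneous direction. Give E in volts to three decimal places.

+1.208 V

MnO₄⁻/Mn²⁺ is the cathode (higher E°), Sn⁴⁺/Sn²⁺ the anode: E°cell = +1.54 − (+0.15) = +1.39 V, n = 10.
Overall: 2 MnO₄⁻(aq) + 16 H⁺(aq) + 5 Sn²⁺(aq) → 2 Mn²⁺(aq) + 8 H₂O(l) + 5 Sn⁴⁺(aq)
Q = [Mn²⁺]^2·[Sn⁴⁺]^5 / ([MnO₄⁻]^2·[H⁺]^16·[Sn²⁺]^5); log Q = 30.728.
E = E° − (0.0592/n) log Q = +1.39 − (0.0592/10)(30.728) = +1.208 V.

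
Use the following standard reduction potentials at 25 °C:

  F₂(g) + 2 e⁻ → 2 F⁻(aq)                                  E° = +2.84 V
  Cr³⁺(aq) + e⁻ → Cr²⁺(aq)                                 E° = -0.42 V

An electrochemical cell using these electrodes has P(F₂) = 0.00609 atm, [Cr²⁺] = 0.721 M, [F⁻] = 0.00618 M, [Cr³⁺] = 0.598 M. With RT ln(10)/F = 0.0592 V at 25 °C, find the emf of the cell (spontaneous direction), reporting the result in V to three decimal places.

F₂/F⁻ is the cathode (higher E°), Cr³⁺/Cr²⁺ the anode: E°cell = +2.84 − (-0.42) = +3.26 V, n = 2.
Overall: F₂(g) + 2 Cr²⁺(aq) → 2 F⁻(aq) + 2 Cr³⁺(aq)
Q = [F⁻]^2·[Cr³⁺]^2 / (P(F₂)·[Cr²⁺]^2); log Q = -2.365.
E = E° − (0.0592/n) log Q = +3.26 − (0.0592/2)(-2.365) = +3.330 V.

+3.330 V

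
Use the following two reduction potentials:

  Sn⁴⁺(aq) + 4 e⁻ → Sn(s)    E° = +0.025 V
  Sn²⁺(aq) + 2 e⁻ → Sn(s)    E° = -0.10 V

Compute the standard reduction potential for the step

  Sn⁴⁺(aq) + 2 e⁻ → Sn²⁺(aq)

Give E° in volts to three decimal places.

+0.150 V

Sequential free energies add, so n₃E°₃ = n₁E°₁ + n₂E°₂.
With n₃ = 4, and the known step contributing 2×(-0.10) V, the unknown satisfies 2·E° = 4×(+0.025) − 2×(-0.10) = +0.300.
E° = +0.300 / 2 = +0.150 V.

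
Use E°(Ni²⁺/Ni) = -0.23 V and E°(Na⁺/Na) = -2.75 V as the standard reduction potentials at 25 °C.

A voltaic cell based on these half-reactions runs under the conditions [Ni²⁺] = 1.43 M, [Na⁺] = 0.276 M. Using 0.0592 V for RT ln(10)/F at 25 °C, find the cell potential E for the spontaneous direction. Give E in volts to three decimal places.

+2.558 V

Ni²⁺/Ni is the cathode (higher E°), Na⁺/Na the anode: E°cell = -0.23 − (-2.75) = +2.52 V, n = 2.
Overall: Ni²⁺(aq) + 2 Na(s) → Ni(s) + 2 Na⁺(aq)
Q = [Na⁺]^2 / ([Ni²⁺]); log Q = -1.274.
E = E° − (0.0592/n) log Q = +2.52 − (0.0592/2)(-1.274) = +2.558 V.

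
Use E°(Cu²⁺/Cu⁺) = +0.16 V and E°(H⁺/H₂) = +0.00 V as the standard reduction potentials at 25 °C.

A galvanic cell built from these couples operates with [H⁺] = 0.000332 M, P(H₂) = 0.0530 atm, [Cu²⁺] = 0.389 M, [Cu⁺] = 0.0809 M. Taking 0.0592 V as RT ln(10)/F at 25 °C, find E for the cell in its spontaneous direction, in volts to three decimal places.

+0.369 V

Cu²⁺/Cu⁺ is the cathode (higher E°), H⁺/H₂ the anode: E°cell = +0.16 − (+0.00) = +0.16 V, n = 2.
Overall: 2 Cu²⁺(aq) + H₂(g) → 2 Cu⁺(aq) + 2 H⁺(aq)
Q = [Cu⁺]^2·[H⁺]^2 / ([Cu²⁺]^2·P(H₂)); log Q = -7.046.
E = E° − (0.0592/n) log Q = +0.16 − (0.0592/2)(-7.046) = +0.369 V.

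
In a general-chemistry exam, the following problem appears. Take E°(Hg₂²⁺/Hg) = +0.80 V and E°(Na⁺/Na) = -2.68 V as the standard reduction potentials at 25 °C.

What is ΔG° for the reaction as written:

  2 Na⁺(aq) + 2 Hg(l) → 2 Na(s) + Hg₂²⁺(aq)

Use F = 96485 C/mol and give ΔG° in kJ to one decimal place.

+671.5 kJ

As written, Na⁺/Na is reduced (cathode) and Hg₂²⁺/Hg is oxidised (anode), so E°cell = (-2.68) − (+0.80) = -3.48 V.
Balancing electrons gives n = 2.
ΔG° = −nFE° = −(2)(96485)(-3.48) = 671,536 J = +671.5 kJ.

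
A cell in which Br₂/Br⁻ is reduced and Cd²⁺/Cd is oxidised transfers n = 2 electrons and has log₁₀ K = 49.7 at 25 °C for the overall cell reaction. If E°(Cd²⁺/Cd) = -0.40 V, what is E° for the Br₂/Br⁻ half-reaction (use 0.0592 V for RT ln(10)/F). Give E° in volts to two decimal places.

+1.07 V

E°cell = (0.0592/n)·log K = (0.0592/2)(49.7) = +1.471 V.
Since Br₂/Br⁻ is the cathode and Cd²⁺/Cd the anode, E°cell = E°(Br₂/Br⁻) − E°(Cd²⁺/Cd).
So E°(Br₂/Br⁻) = E°cell + E°(Cd²⁺/Cd) = +1.471 + (-0.40) = +1.07 V.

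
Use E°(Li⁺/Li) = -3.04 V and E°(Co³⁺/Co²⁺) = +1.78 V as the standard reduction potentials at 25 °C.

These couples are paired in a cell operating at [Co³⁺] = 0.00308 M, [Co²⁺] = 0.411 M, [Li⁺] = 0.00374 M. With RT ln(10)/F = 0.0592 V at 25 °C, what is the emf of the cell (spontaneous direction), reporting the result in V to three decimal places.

+4.838 V

Co³⁺/Co²⁺ is the cathode (higher E°), Li⁺/Li the anode: E°cell = +1.78 − (-3.04) = +4.82 V, n = 1.
Overall: Co³⁺(aq) + Li(s) → Co²⁺(aq) + Li⁺(aq)
Q = [Co²⁺]·[Li⁺] / ([Co³⁺]); log Q = -0.302.
E = E° − (0.0592/n) log Q = +4.82 − (0.0592/1)(-0.302) = +4.838 V.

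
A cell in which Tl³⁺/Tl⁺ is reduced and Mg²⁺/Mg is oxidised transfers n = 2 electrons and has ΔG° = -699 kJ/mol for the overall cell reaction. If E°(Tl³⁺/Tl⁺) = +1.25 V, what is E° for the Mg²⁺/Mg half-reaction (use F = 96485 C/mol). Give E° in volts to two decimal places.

E°cell = −ΔG°/(nF) = −(-699×10³)/((2)(96485)) = +3.622 V.
Since Tl³⁺/Tl⁺ is the cathode and Mg²⁺/Mg the anode, E°cell = E°(Tl³⁺/Tl⁺) − E°(Mg²⁺/Mg).
So E°(Mg²⁺/Mg) = E°(Tl³⁺/Tl⁺) − E°cell = (+1.25) − (+3.622) = -2.37 V.

-2.37 V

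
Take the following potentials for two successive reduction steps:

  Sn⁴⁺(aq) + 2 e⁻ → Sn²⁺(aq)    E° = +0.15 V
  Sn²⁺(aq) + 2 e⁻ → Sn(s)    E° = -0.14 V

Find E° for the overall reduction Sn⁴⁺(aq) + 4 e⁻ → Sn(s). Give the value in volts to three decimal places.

+0.005 V

Since ΔG° = −nFE° is additive over sequential reductions, n₃E°₃ = n₁E°₁ + n₂E°₂.
E°₃ = (2×+0.15 + 2×-0.14) / 4 = (+0.020) / 4 = +0.005 V.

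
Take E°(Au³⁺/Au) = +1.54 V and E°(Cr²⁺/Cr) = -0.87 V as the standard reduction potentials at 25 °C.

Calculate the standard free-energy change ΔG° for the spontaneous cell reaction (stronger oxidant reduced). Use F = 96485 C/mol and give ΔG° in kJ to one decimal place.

Au³⁺/Au (E° = +1.54 V) is the cathode; Cr²⁺/Cr (E° = -0.87 V) is the anode, so E°cell = +2.41 V.
Balancing electrons gives n = 6 (lcm of 3 and 2).
ΔG° = −nFE° = −(6)(96485)(+2.41) = -1,395,173 J = -1395.2 kJ.

-1395.2 kJ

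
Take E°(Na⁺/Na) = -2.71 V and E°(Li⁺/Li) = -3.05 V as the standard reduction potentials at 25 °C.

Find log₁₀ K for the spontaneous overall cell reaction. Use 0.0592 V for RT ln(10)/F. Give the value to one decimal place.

5.7

Cathode: Na⁺/Na; anode: Li⁺/Li. E°cell = +0.34 V, n = 1.
log K = nE°cell / 0.0592 = (1)(+0.34) / 0.0592 = 5.7.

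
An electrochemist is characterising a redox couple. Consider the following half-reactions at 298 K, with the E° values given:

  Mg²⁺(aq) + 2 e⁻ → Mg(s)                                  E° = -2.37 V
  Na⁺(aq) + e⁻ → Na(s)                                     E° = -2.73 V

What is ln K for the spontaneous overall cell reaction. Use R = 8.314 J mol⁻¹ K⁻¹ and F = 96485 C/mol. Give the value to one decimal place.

28.0

Cathode: Mg²⁺/Mg; anode: Na⁺/Na. E°cell = (-2.37) − (-2.73) = +0.36 V, with n = 2.
ΔG° = −nFE° = −RT ln K, so ln K = nFE°/(RT) = (2)(96485)(+0.36) / ((8.314)(298)) = 28.039.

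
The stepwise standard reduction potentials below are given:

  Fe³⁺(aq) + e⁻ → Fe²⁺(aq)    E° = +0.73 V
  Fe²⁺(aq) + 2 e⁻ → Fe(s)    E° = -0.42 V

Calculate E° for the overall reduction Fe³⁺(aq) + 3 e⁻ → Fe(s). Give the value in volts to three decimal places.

-0.037 V

Standard free energies of sequential steps add: ΔG°₃ = ΔG°₁ + ΔG°₂, so n₃E°₃ = n₁E°₁ + n₂E°₂.
E°₃ = (1×+0.73 + 2×-0.42) / 3 = (-0.110) / 3 = -0.037 V.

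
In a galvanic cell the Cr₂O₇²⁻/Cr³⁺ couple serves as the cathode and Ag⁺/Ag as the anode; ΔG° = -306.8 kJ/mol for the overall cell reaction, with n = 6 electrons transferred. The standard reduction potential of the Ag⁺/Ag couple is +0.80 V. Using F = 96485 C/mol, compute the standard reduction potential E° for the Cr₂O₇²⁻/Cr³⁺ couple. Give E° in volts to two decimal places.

+1.33 V

E°cell = −ΔG°/(nF) = −(-306.8×10³)/((6)(96485)) = +0.530 V.
Since Cr₂O₇²⁻/Cr³⁺ is the cathode and Ag⁺/Ag the anode, E°cell = E°(Cr₂O₇²⁻/Cr³⁺) − E°(Ag⁺/Ag).
So E°(Cr₂O₇²⁻/Cr³⁺) = E°cell + E°(Ag⁺/Ag) = +0.530 + (+0.80) = +1.33 V.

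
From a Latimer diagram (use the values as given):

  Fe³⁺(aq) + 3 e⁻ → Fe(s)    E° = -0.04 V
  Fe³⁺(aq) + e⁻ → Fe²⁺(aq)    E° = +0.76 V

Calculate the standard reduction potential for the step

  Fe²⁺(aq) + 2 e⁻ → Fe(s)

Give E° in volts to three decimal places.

Sequential free energies add, so n₃E°₃ = n₁E°₁ + n₂E°₂.
With n₃ = 3, and the known step contributing 1×(+0.76) V, the unknown satisfies 2·E° = 3×(-0.04) − 1×(+0.76) = -0.880.
E° = -0.880 / 2 = -0.440 V.

-0.440 V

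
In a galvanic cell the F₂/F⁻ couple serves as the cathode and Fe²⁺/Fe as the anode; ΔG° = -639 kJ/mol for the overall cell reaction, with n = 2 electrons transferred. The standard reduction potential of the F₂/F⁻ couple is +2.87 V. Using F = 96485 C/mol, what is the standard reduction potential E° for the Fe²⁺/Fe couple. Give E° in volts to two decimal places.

E°cell = −ΔG°/(nF) = −(-639×10³)/((2)(96485)) = +3.311 V.
Since F₂/F⁻ is the cathode and Fe²⁺/Fe the anode, E°cell = E°(F₂/F⁻) − E°(Fe²⁺/Fe).
So E°(Fe²⁺/Fe) = E°(F₂/F⁻) − E°cell = (+2.87) − (+3.311) = -0.44 V.

-0.44 V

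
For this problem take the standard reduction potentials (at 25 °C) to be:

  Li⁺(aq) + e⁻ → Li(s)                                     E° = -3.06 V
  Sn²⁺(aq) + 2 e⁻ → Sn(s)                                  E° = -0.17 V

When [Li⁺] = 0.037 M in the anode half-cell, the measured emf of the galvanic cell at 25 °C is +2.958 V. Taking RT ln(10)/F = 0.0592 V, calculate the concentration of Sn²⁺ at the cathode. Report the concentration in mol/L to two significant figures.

Sn²⁺/Sn is the cathode, Li⁺/Li the anode: E°cell = +2.89 V, n = 2.
Overall reaction: Sn²⁺(aq) + 2 Li(s) → Sn(s) + 2 Li⁺(aq); Q = [Li⁺]^2/[Sn²⁺]^1.
From E = E° − (0.0592/n) log Q: log Q = (E° − E)·n/0.0592 = (+2.89 − (+2.958))·2/0.0592 = -2.2973.
So 1·log[Sn²⁺] = 2·log(0.037) − log Q = -2.8636 − (-2.2973) = -0.5663; [Sn²⁺] = 10^(-0.5663) ≈ 0.27 M.

0.27 M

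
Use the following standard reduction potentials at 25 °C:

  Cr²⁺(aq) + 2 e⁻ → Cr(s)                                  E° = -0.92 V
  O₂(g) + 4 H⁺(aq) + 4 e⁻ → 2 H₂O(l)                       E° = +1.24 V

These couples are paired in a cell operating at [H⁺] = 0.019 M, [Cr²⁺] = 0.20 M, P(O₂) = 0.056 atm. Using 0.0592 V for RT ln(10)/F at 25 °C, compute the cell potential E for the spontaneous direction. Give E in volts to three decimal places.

+2.060 V

O₂/H₂O is the cathode (higher E°), Cr²⁺/Cr the anode: E°cell = +1.24 − (-0.92) = +2.16 V, n = 4.
Overall: O₂(g) + 4 H⁺(aq) + 2 Cr(s) → 2 H₂O(l) + 2 Cr²⁺(aq)
Q = [Cr²⁺]^2 / (P(O₂)·[H⁺]^4); log Q = 6.739.
E = E° − (0.0592/n) log Q = +2.16 − (0.0592/4)(6.739) = +2.060 V.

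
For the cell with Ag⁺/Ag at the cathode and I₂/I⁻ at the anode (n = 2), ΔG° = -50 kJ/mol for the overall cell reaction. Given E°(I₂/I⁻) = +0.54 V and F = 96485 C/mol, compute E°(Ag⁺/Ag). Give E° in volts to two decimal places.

E°cell = −ΔG°/(nF) = −(-50×10³)/((2)(96485)) = +0.259 V.
Since Ag⁺/Ag is the cathode and I₂/I⁻ the anode, E°cell = E°(Ag⁺/Ag) − E°(I₂/I⁻).
So E°(Ag⁺/Ag) = E°cell + E°(I₂/I⁻) = +0.259 + (+0.54) = +0.80 V.

+0.80 V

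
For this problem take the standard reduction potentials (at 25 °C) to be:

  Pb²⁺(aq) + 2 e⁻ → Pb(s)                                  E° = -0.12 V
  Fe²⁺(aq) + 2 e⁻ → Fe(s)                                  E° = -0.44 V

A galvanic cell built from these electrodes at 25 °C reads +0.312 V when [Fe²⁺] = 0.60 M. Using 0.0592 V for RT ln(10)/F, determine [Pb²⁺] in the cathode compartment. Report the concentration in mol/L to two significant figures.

0.32 M

Pb²⁺/Pb is the cathode, Fe²⁺/Fe the anode: E°cell = +0.32 V, n = 2.
Overall reaction: Pb²⁺(aq) + Fe(s) → Pb(s) + Fe²⁺(aq); Q = [Fe²⁺]^1/[Pb²⁺]^1.
From E = E° − (0.0592/n) log Q: log Q = (E° − E)·n/0.0592 = (+0.32 − (+0.312))·2/0.0592 = 0.2703.
So 1·log[Pb²⁺] = 1·log(0.6) − log Q = -0.2218 − (0.2703) = -0.4921; [Pb²⁺] = 10^(-0.4921) ≈ 0.32 M.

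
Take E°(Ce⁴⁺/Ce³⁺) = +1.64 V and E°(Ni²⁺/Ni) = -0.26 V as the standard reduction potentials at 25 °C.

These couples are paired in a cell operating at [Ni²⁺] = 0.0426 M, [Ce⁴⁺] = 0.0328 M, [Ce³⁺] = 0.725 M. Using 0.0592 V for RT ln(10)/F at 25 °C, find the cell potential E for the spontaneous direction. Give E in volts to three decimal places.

+1.861 V

Ce⁴⁺/Ce³⁺ is the cathode (higher E°), Ni²⁺/Ni the anode: E°cell = +1.64 − (-0.26) = +1.90 V, n = 2.
Overall: 2 Ce⁴⁺(aq) + Ni(s) → 2 Ce³⁺(aq) + Ni²⁺(aq)
Q = [Ce³⁺]^2·[Ni²⁺] / ([Ce⁴⁺]^2); log Q = 1.318.
E = E° − (0.0592/n) log Q = +1.90 − (0.0592/2)(1.318) = +1.861 V.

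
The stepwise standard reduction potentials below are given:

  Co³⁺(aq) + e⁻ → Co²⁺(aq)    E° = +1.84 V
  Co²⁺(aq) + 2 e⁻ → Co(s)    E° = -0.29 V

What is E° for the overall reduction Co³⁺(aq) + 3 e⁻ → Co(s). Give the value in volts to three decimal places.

+0.420 V

Since ΔG° = −nFE° is additive over sequential reductions, n₃E°₃ = n₁E°₁ + n₂E°₂.
E°₃ = (1×+1.84 + 2×-0.29) / 3 = (+1.260) / 3 = +0.420 V.
E° values themselves are not directly additive — weighting by electron count is essential.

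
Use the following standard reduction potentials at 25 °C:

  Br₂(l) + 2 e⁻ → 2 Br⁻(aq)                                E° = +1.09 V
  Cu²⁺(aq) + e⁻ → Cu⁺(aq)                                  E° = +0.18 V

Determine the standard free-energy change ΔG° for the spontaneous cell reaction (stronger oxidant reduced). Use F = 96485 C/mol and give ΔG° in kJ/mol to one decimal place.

-175.6 kJ/mol

Br₂/Br⁻ (E° = +1.09 V) is the cathode; Cu²⁺/Cu⁺ (E° = +0.18 V) is the anode, so E°cell = +0.91 V.
Balancing electrons gives n = 2 (lcm of 2 and 1).
ΔG° = −nFE° = −(2)(96485)(+0.91) = -175,603 J = -175.6 kJ/mol.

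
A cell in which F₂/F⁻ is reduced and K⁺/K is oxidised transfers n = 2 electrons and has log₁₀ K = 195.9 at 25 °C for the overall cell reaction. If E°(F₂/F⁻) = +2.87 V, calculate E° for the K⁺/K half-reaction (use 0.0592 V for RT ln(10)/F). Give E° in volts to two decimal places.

E°cell = (0.0592/n)·log K = (0.0592/2)(195.9) = +5.799 V.
Since F₂/F⁻ is the cathode and K⁺/K the anode, E°cell = E°(F₂/F⁻) − E°(K⁺/K).
So E°(K⁺/K) = E°(F₂/F⁻) − E°cell = (+2.87) − (+5.799) = -2.93 V.

-2.93 V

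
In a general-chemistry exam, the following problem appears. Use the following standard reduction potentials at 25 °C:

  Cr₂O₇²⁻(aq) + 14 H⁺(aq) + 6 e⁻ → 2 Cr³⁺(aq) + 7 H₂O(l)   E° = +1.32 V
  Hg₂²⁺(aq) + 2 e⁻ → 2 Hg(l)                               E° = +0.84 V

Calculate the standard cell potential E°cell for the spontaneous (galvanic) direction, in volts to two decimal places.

+0.48 V

The Cr₂O₇²⁻/Cr³⁺ couple has the higher reduction potential, so it is the cathode; Hg₂²⁺/Hg is oxidised at the anode.
E°cell = E°(cathode) − E°(anode) = (+1.32) − (+0.84) = +0.48 V.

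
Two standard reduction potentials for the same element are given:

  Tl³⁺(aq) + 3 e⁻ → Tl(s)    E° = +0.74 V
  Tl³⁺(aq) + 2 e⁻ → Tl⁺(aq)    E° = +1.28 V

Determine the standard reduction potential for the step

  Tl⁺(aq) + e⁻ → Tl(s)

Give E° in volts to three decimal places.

Sequential free energies add, so n₃E°₃ = n₁E°₁ + n₂E°₂.
With n₃ = 3, and the known step contributing 2×(+1.28) V, the unknown satisfies 1·E° = 3×(+0.74) − 2×(+1.28) = -0.340.
E° = -0.340 / 1 = -0.340 V.

-0.340 V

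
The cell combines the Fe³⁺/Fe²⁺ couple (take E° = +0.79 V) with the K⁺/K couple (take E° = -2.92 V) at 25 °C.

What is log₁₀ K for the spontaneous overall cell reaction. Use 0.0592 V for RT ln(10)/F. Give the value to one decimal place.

62.7

Cathode: Fe³⁺/Fe²⁺; anode: K⁺/K. E°cell = +3.71 V, n = 1.
log K = nE°cell / 0.0592 = (1)(+3.71) / 0.0592 = 62.7.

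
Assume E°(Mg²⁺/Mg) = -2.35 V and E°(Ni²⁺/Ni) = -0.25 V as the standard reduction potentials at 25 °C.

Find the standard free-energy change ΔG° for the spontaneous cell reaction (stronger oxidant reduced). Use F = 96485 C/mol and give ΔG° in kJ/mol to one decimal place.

Ni²⁺/Ni (E° = -0.25 V) is the cathode; Mg²⁺/Mg (E° = -2.35 V) is the anode, so E°cell = +2.10 V.
Balancing electrons gives n = 2 (lcm of 2 and 2).
ΔG° = −nFE° = −(2)(96485)(+2.10) = -405,237 J = -405.2 kJ/mol.

-405.2 kJ/mol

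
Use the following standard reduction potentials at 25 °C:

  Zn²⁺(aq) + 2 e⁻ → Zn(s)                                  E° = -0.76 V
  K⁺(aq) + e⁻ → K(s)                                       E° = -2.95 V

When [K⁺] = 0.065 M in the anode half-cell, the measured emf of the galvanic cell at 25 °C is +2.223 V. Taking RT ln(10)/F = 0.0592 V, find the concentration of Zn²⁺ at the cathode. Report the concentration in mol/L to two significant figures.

0.055 M

Zn²⁺/Zn is the cathode, K⁺/K the anode: E°cell = +2.19 V, n = 2.
Overall reaction: Zn²⁺(aq) + 2 K(s) → Zn(s) + 2 K⁺(aq); Q = [K⁺]^2/[Zn²⁺]^1.
From E = E° − (0.0592/n) log Q: log Q = (E° − E)·n/0.0592 = (+2.19 − (+2.223))·2/0.0592 = -1.1149.
So 1·log[Zn²⁺] = 2·log(0.065) − log Q = -2.3742 − (-1.1149) = -1.2593; [Zn²⁺] = 10^(-1.2593) ≈ 0.055 M.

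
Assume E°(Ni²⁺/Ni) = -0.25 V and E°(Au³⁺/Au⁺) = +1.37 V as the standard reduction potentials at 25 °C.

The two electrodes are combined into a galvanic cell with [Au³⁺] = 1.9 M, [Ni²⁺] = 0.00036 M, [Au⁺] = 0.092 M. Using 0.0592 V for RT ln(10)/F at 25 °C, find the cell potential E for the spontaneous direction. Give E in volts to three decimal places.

Au³⁺/Au⁺ is the cathode (higher E°), Ni²⁺/Ni the anode: E°cell = +1.37 − (-0.25) = +1.62 V, n = 2.
Overall: Au³⁺(aq) + Ni(s) → Au⁺(aq) + Ni²⁺(aq)
Q = [Au⁺]·[Ni²⁺] / ([Au³⁺]); log Q = -4.759.
E = E° − (0.0592/n) log Q = +1.62 − (0.0592/2)(-4.759) = +1.761 V.

+1.761 V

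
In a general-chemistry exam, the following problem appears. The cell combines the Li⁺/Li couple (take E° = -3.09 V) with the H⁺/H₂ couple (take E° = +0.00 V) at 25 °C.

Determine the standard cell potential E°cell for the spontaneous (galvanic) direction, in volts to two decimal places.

The H⁺/H₂ couple has the higher reduction potential, so it is the cathode; Li⁺/Li is oxidised at the anode.
E°cell = E°(cathode) − E°(anode) = (+0.00) − (-3.09) = +3.09 V.
Since E°cell > 0, the reaction is spontaneous under standard conditions.

+3.09 V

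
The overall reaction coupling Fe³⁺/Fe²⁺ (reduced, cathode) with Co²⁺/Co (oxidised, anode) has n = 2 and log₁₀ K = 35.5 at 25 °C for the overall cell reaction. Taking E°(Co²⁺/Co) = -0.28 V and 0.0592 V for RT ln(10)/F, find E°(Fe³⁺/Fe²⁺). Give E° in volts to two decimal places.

E°cell = (0.0592/n)·log K = (0.0592/2)(35.5) = +1.051 V.
Since Fe³⁺/Fe²⁺ is the cathode and Co²⁺/Co the anode, E°cell = E°(Fe³⁺/Fe²⁺) − E°(Co²⁺/Co).
So E°(Fe³⁺/Fe²⁺) = E°cell + E°(Co²⁺/Co) = +1.051 + (-0.28) = +0.77 V.

+0.77 V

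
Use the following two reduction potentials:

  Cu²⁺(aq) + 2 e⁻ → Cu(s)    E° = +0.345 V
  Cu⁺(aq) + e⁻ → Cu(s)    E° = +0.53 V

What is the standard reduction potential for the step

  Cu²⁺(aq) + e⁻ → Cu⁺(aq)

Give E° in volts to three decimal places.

Sequential free energies add, so n₃E°₃ = n₁E°₁ + n₂E°₂.
With n₃ = 2, and the known step contributing 1×(+0.53) V, the unknown satisfies 1·E° = 2×(+0.345) − 1×(+0.53) = +0.160.
E° = +0.160 / 1 = +0.160 V.

+0.160 V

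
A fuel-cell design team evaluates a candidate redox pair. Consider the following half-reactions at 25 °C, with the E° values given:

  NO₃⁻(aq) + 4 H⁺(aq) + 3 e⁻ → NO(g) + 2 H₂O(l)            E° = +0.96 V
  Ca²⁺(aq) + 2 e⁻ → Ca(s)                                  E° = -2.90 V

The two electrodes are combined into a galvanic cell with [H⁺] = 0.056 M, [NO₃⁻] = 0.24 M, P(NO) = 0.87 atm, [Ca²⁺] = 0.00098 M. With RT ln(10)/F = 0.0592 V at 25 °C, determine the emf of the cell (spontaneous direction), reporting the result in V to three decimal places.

+3.839 V

NO₃⁻/NO is the cathode (higher E°), Ca²⁺/Ca the anode: E°cell = +0.96 − (-2.90) = +3.86 V, n = 6.
Overall: 2 NO₃⁻(aq) + 8 H⁺(aq) + 3 Ca(s) → 2 NO(g) + 4 H₂O(l) + 3 Ca²⁺(aq)
Q = P(NO)^2·[Ca²⁺]^3 / ([NO₃⁻]^2·[H⁺]^8); log Q = 2.107.
E = E° − (0.0592/n) log Q = +3.86 − (0.0592/6)(2.107) = +3.839 V.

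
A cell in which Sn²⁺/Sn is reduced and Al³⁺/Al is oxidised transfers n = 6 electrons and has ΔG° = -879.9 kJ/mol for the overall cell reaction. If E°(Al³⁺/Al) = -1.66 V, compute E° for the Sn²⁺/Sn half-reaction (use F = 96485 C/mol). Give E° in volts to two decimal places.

-0.14 V

E°cell = −ΔG°/(nF) = −(-879.9×10³)/((6)(96485)) = +1.520 V.
Since Sn²⁺/Sn is the cathode and Al³⁺/Al the anode, E°cell = E°(Sn²⁺/Sn) − E°(Al³⁺/Al).
So E°(Sn²⁺/Sn) = E°cell + E°(Al³⁺/Al) = +1.520 + (-1.66) = -0.14 V.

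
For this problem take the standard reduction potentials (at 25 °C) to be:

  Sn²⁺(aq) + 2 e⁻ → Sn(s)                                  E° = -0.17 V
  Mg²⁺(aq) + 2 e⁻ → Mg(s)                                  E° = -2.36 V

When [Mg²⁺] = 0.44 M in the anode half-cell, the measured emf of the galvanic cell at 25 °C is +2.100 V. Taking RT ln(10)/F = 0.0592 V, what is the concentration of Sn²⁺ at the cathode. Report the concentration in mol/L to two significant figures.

0.00040 M

Sn²⁺/Sn is the cathode, Mg²⁺/Mg the anode: E°cell = +2.19 V, n = 2.
Overall reaction: Sn²⁺(aq) + Mg(s) → Sn(s) + Mg²⁺(aq); Q = [Mg²⁺]^1/[Sn²⁺]^1.
From E = E° − (0.0592/n) log Q: log Q = (E° − E)·n/0.0592 = (+2.19 − (+2.100))·2/0.0592 = 3.0405.
So 1·log[Sn²⁺] = 1·log(0.44) − log Q = -0.3565 − (3.0405) = -3.3970; [Sn²⁺] = 10^(-3.3970) ≈ 0.00040 M.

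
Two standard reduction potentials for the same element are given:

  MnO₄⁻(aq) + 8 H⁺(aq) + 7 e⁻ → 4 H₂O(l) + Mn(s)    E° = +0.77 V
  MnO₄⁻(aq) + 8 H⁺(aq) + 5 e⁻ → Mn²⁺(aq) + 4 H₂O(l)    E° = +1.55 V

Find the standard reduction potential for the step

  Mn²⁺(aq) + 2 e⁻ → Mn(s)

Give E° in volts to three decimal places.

-1.180 V

Sequential free energies add, so n₃E°₃ = n₁E°₁ + n₂E°₂.
With n₃ = 7, and the known step contributing 5×(+1.55) V, the unknown satisfies 2·E° = 7×(+0.77) − 5×(+1.55) = -2.360.
E° = -2.360 / 2 = -1.180 V.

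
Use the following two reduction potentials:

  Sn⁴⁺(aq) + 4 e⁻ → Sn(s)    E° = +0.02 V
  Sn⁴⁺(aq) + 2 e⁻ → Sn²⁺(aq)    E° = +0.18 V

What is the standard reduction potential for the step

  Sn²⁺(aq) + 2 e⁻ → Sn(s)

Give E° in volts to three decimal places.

Sequential free energies add, so n₃E°₃ = n₁E°₁ + n₂E°₂.
With n₃ = 4, and the known step contributing 2×(+0.18) V, the unknown satisfies 2·E° = 4×(+0.02) − 2×(+0.18) = -0.280.
E° = -0.280 / 2 = -0.140 V.

-0.140 V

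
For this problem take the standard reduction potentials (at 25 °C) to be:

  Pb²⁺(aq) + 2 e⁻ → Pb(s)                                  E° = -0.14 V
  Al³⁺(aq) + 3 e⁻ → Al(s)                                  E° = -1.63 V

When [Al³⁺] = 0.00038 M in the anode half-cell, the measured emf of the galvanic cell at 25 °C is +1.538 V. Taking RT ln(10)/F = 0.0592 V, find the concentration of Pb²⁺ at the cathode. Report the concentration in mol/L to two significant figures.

0.22 M

Pb²⁺/Pb is the cathode, Al³⁺/Al the anode: E°cell = +1.49 V, n = 6.
Overall reaction: 3 Pb²⁺(aq) + 2 Al(s) → 3 Pb(s) + 2 Al³⁺(aq); Q = [Al³⁺]^2/[Pb²⁺]^3.
From E = E° − (0.0592/n) log Q: log Q = (E° − E)·n/0.0592 = (+1.49 − (+1.538))·6/0.0592 = -4.8649.
So 3·log[Pb²⁺] = 2·log(0.00038) − log Q = -6.8404 − (-4.8649) = -1.9755; log[Pb²⁺] = -1.9755 / 3 = -0.6585; [Pb²⁺] = 10^(-0.6585) ≈ 0.22 M.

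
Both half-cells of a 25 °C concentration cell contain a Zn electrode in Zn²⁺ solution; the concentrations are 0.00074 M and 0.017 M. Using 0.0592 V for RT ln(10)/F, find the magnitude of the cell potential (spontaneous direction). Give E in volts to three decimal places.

For a concentration cell E°cell = 0. The 0.017 M side is the cathode (reduction is favoured where [Zn²⁺] is higher).
With n = 2, E = −(0.0592/2) log([Zn²⁺]ₐₙ/[Zn²⁺]꜀ₐₜ) = −(0.0592/2) log(0.00074/0.017) = −(0.0592/2)(-1.361) = +0.040 V.

+0.040 V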